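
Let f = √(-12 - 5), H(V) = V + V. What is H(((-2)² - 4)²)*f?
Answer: 0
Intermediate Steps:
H(V) = 2*V
f = I*√17 (f = √(-17) = I*√17 ≈ 4.1231*I)
H(((-2)² - 4)²)*f = (2*((-2)² - 4)²)*(I*√17) = (2*(4 - 4)²)*(I*√17) = (2*0²)*(I*√17) = (2*0)*(I*√17) = 0*(I*√17) = 0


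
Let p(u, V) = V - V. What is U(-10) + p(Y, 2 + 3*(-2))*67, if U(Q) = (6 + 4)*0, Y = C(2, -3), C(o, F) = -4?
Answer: 0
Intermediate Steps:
Y = -4
p(u, V) = 0
U(Q) = 0 (U(Q) = 10*0 = 0)
U(-10) + p(Y, 2 + 3*(-2))*67 = 0 + 0*67 = 0 + 0 = 0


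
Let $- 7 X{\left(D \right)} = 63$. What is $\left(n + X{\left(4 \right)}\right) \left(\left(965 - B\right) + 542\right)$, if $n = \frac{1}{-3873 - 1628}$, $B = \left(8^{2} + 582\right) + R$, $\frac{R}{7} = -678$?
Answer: $- \frac{277602570}{5501} \approx -50464.0$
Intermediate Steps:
$R = -4746$ ($R = 7 \left(-678\right) = -4746$)
$B = -4100$ ($B = \left(8^{2} + 582\right) - 4746 = \left(64 + 582\right) - 4746 = 646 - 4746 = -4100$)
$X{\left(D \right)} = -9$ ($X{\left(D \right)} = \left(- \frac{1}{7}\right) 63 = -9$)
$n = - \frac{1}{5501}$ ($n = \frac{1}{-5501} = - \frac{1}{5501} \approx -0.00018179$)
$\left(n + X{\left(4 \right)}\right) \left(\left(965 - B\right) + 542\right) = \left(- \frac{1}{5501} - 9\right) \left(\left(965 - -4100\right) + 542\right) = - \frac{49510 \left(\left(965 + 4100\right) + 542\right)}{5501} = - \frac{49510 \left(5065 + 542\right)}{5501} = \left(- \frac{49510}{5501}\right) 5607 = - \frac{277602570}{5501}$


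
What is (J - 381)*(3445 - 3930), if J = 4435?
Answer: -1966190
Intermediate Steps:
(J - 381)*(3445 - 3930) = (4435 - 381)*(3445 - 3930) = 4054*(-485) = -1966190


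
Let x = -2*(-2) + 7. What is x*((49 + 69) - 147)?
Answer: -319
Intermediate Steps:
x = 11 (x = 4 + 7 = 11)
x*((49 + 69) - 147) = 11*((49 + 69) - 147) = 11*(118 - 147) = 11*(-29) = -319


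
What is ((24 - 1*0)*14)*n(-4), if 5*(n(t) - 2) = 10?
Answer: 1344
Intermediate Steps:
n(t) = 4 (n(t) = 2 + (⅕)*10 = 2 + 2 = 4)
((24 - 1*0)*14)*n(-4) = ((24 - 1*0)*14)*4 = ((24 + 0)*14)*4 = (24*14)*4 = 336*4 = 1344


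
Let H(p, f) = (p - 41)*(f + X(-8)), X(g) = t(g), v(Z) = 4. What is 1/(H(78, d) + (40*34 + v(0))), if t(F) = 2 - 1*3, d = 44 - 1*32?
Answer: 1/1771 ≈ 0.00056465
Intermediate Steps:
d = 12 (d = 44 - 32 = 12)
t(F) = -1 (t(F) = 2 - 3 = -1)
X(g) = -1
H(p, f) = (-1 + f)*(-41 + p) (H(p, f) = (p - 41)*(f - 1) = (-41 + p)*(-1 + f) = (-1 + f)*(-41 + p))
1/(H(78, d) + (40*34 + v(0))) = 1/((41 - 1*78 - 41*12 + 12*78) + (40*34 + 4)) = 1/((41 - 78 - 492 + 936) + (1360 + 4)) = 1/(407 + 1364) = 1/1771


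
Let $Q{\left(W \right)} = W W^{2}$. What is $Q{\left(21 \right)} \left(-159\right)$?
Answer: $-1472499$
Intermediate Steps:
$Q{\left(W \right)} = W^{3}$
$Q{\left(21 \right)} \left(-159\right) = 21^{3} \left(-159\right) = 9261 \left(-159\right) = -1472499$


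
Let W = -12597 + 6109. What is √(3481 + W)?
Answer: I*√3007 ≈ 54.836*I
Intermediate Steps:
W = -6488
√(3481 + W) = √(3481 - 6488) = √(-3007) = I*√3007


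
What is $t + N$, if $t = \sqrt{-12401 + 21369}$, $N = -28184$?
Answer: $-28184 + 2 \sqrt{2242} \approx -28089.0$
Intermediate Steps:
$t = 2 \sqrt{2242}$ ($t = \sqrt{8968} = 2 \sqrt{2242} \approx 94.699$)
$t + N = 2 \sqrt{2242} - 28184 = -28184 + 2 \sqrt{2242}$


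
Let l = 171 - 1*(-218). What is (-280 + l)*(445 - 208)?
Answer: 25833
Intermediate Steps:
l = 389 (l = 171 + 218 = 389)
(-280 + l)*(445 - 208) = (-280 + 389)*(445 - 208) = 109*237 = 25833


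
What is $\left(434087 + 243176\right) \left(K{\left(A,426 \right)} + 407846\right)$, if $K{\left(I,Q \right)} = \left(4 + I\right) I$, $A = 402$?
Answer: $386756454254$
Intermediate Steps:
$K{\left(I,Q \right)} = I \left(4 + I\right)$
$\left(434087 + 243176\right) \left(K{\left(A,426 \right)} + 407846\right) = \left(434087 + 243176\right) \left(402 \left(4 + 402\right) + 407846\right) = 677263 \left(402 \cdot 406 + 407846\right) = 677263 \left(163212 + 407846\right) = 677263 \cdot 571058 = 386756454254$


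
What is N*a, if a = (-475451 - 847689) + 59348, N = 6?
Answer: -7582752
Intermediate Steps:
a = -1263792 (a = -1323140 + 59348 = -1263792)
N*a = 6*(-1263792) = -7582752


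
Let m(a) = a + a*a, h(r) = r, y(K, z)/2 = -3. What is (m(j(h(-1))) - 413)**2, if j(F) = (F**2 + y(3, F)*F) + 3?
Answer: 91809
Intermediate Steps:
y(K, z) = -6 (y(K, z) = 2*(-3) = -6)
j(F) = 3 + F**2 - 6*F (j(F) = (F**2 - 6*F) + 3 = 3 + F**2 - 6*F)
m(a) = a + a**2
(m(j(h(-1))) - 413)**2 = ((3 + (-1)**2 - 6*(-1))*(1 + (3 + (-1)**2 - 6*(-1))) - 413)**2 = ((3 + 1 + 6)*(1 + (3 + 1 + 6)) - 413)**2 = (10*(1 + 10) - 413)**2 = (10*11 - 413)**2 = (110 - 413)**2 = (-303)**2 = 91809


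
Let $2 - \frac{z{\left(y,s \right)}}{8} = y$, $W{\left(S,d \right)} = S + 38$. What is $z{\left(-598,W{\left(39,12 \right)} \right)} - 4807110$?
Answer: $-4802310$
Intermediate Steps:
$W{\left(S,d \right)} = 38 + S$
$z{\left(y,s \right)} = 16 - 8 y$
$z{\left(-598,W{\left(39,12 \right)} \right)} - 4807110 = \left(16 - -4784\right) - 4807110 = \left(16 + 4784\right) - 4807110 = 4800 - 4807110 = -4802310$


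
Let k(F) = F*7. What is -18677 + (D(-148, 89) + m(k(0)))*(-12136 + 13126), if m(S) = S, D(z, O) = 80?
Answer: 60523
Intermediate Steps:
k(F) = 7*F
-18677 + (D(-148, 89) + m(k(0)))*(-12136 + 13126) = -18677 + (80 + 7*0)*(-12136 + 13126) = -18677 + (80 + 0)*990 = -18677 + 80*990 = -18677 + 79200 = 60523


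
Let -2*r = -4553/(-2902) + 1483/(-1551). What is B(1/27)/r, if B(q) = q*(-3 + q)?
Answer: 240053440/670202991 ≈ 0.35818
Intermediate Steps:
r = -2758037/9002004 (r = -(-4553/(-2902) + 1483/(-1551))/2 = -(-4553*(-1/2902) + 1483*(-1/1551))/2 = -(4553/2902 - 1483/1551)/2 = -½*2758037/4501002 = -2758037/9002004 ≈ -0.30638)
B(1/27)/r = ((-3 + 1/27)/27)/(-2758037/9002004) = ((-3 + 1/27)/27)*(-9002004/2758037) = ((1/27)*(-80/27))*(-9002004/2758037) = -80/729*(-9002004/2758037) = 240053440/670202991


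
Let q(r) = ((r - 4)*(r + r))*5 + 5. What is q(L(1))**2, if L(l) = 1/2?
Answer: 625/4 ≈ 156.25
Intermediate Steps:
L(l) = 1/2
q(r) = 5 + 10*r*(-4 + r) (q(r) = ((-4 + r)*(2*r))*5 + 5 = (2*r*(-4 + r))*5 + 5 = 10*r*(-4 + r) + 5 = 5 + 10*r*(-4 + r))
q(L(1))**2 = (5 - 40*1/2 + 10*(1/2)**2)**2 = (5 - 20 + 10*(1/4))**2 = (5 - 20 + 5/2)**2 = (-25/2)**2 = 625/4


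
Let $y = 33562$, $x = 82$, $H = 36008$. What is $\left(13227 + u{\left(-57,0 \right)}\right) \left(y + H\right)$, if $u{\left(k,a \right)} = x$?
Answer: $925907130$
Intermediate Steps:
$u{\left(k,a \right)} = 82$
$\left(13227 + u{\left(-57,0 \right)}\right) \left(y + H\right) = \left(13227 + 82\right) \left(33562 + 36008\right) = 13309 \cdot 69570 = 925907130$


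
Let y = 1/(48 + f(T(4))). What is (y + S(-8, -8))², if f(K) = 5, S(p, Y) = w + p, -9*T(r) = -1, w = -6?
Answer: 549081/2809 ≈ 195.47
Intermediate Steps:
T(r) = ⅑ (T(r) = -⅑*(-1) = ⅑)
S(p, Y) = -6 + p
y = 1/53 (y = 1/(48 + 5) = 1/53 ≈ 0.018868)
(y + S(-8, -8))² = (1/53 + (-6 - 8))² = (1/53 - 14)² = (-741/53)² = 549081/2809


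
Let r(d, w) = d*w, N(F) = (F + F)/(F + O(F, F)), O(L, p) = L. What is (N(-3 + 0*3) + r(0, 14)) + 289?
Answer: 290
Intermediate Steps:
N(F) = 1 (N(F) = (F + F)/(F + F) = (2*F)/((2*F)) = (2*F)*(1/(2*F)) = 1)
(N(-3 + 0*3) + r(0, 14)) + 289 = (1 + 0*14) + 289 = (1 + 0) + 289 = 1 + 289 = 290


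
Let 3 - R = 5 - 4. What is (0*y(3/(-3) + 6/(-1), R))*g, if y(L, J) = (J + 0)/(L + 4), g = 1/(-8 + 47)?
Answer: 0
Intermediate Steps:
R = 2 (R = 3 - (5 - 4) = 3 - 1*1 = 3 - 1 = 2)
g = 1/39 ≈ 0.025641
y(L, J) = J/(4 + L)
(0*y(3/(-3) + 6/(-1), R))*g = (0*(2/(4 + (3/(-3) + 6/(-1)))))*(1/39) = (0*(2/(4 + (3*(-1/3) + 6*(-1)))))*(1/39) = (0*(2/(4 + (-1 - 6))))*(1/39) = (0*(2/(4 - 7)))*(1/39) = (0*(2/(-3)))*(1/39) = (0*(2*(-1/3)))*(1/39) = (0*(-2/3))*(1/39) = 0*(1/39) = 0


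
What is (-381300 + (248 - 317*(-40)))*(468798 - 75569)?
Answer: -144854553188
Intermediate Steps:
(-381300 + (248 - 317*(-40)))*(468798 - 75569) = (-381300 + (248 + 12680))*393229 = (-381300 + 12928)*393229 = -368372*393229 = -144854553188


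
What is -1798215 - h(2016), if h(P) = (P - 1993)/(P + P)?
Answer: -7250402903/4032 ≈ -1.7982e+6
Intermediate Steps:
h(P) = (-1993 + P)/(2*P) (h(P) = (-1993 + P)/((2*P)) = (-1993 + P)*(1/(2*P)) = (-1993 + P)/(2*P))
-1798215 - h(2016) = -1798215 - (-1993 + 2016)/(2*2016) = -1798215 - 23/(2*2016) = -1798215 - 1*23/4032 = -1798215 - 23/4032 = -7250402903/4032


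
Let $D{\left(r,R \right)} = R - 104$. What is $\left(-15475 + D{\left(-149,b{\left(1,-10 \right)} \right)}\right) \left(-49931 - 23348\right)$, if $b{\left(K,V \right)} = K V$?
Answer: $1142346331$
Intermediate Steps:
$D{\left(r,R \right)} = -104 + R$ ($D{\left(r,R \right)} = R - 104 = -104 + R$)
$\left(-15475 + D{\left(-149,b{\left(1,-10 \right)} \right)}\right) \left(-49931 - 23348\right) = \left(-15475 + \left(-104 + 1 \left(-10\right)\right)\right) \left(-49931 - 23348\right) = \left(-15475 - 114\right) \left(-73279\right) = \left(-15589\right) \left(-73279\right) = 1142346331$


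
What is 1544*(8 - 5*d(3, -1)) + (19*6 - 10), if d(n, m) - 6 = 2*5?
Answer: -111064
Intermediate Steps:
d(n, m) = 16 (d(n, m) = 6 + 2*5 = 6 + 10 = 16)
1544*(8 - 5*d(3, -1)) + (19*6 - 10) = 1544*(8 - 5*16) + (19*6 - 10) = 1544*(8 - 80) + (114 - 10) = 1544*(-72) + 104 = -111168 + 104 = -111064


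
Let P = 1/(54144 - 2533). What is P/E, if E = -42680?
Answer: -1/2202757480 ≈ -4.5398e-10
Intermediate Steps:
P = 1/51611 ≈ 1.9376e-5
P/E = (1/51611)/(-42680) = (1/51611)*(-1/42680) = -1/2202757480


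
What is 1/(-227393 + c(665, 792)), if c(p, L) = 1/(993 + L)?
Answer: -1785/405896504 ≈ -4.3977e-6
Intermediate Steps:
1/(-227393 + c(665, 792)) = 1/(-227393 + 1/(993 + 792)) = 1/(-227393 + 1/1785) = 1/(-405896504/1785) = -1785/405896504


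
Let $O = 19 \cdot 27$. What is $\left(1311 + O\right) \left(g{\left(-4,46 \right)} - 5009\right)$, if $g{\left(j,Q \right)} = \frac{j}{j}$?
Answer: $-9134592$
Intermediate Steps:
$g{\left(j,Q \right)} = 1$
$O = 513$
$\left(1311 + O\right) \left(g{\left(-4,46 \right)} - 5009\right) = \left(1311 + 513\right) \left(1 - 5009\right) = 1824 \left(-5008\right) = -9134592$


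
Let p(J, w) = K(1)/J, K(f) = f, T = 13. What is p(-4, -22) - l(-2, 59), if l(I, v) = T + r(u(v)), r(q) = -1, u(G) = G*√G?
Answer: -49/4 ≈ -12.250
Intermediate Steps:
u(G) = G^(3/2)
l(I, v) = 12 (l(I, v) = 13 - 1 = 12)
p(J, w) = 1/J
p(-4, -22) - l(-2, 59) = 1/(-4) - 1*12 = -¼ - 12 = -49/4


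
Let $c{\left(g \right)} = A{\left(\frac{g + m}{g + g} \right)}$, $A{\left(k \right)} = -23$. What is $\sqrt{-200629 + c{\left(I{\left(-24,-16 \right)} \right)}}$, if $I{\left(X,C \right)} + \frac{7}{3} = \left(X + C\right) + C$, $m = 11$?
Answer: $2 i \sqrt{50163} \approx 447.94 i$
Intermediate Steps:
$I{\left(X,C \right)} = - \frac{7}{3} + X + 2 C$ ($I{\left(X,C \right)} = - \frac{7}{3} + \left(\left(X + C\right) + C\right) = - \frac{7}{3} + \left(\left(C + X\right) + C\right) = - \frac{7}{3} + \left(X + 2 C\right) = - \frac{7}{3} + X + 2 C$)
$c{\left(g \right)} = -23$
$\sqrt{-200629 + c{\left(I{\left(-24,-16 \right)} \right)}} = \sqrt{-200629 - 23} = \sqrt{-200652} = 2 i \sqrt{50163}$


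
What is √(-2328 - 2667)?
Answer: 3*I*√555 ≈ 70.675*I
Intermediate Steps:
√(-2328 - 2667) = √(-4995) = 3*I*√555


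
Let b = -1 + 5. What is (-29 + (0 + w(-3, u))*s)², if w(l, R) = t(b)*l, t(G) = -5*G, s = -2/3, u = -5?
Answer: 4761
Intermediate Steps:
b = 4
s = -⅔ (s = -2*⅓ = -⅔ ≈ -0.66667)
w(l, R) = -20*l (w(l, R) = (-5*4)*l = -20*l)
(-29 + (0 + w(-3, u))*s)² = (-29 + (0 - 20*(-3))*(-⅔))² = (-29 + (0 + 60)*(-⅔))² = (-29 + 60*(-⅔))² = (-29 - 40)² = (-69)² = 4761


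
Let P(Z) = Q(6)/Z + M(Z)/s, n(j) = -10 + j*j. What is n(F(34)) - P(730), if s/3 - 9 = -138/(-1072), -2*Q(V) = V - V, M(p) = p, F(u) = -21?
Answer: 5935369/14679 ≈ 404.34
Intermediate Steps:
n(j) = -10 + j**2
Q(V) = 0 (Q(V) = -(V - V)/2 = -1/2*0 = 0)
s = 14679/536 (s = 27 + 3*(-138/(-1072)) = 27 + 3*(-138*(-1/1072)) = 27 + 3*(69/536) = 27 + 207/536 = 14679/536 ≈ 27.386)
P(Z) = 536*Z/14679 (P(Z) = 0/Z + Z/(14679/536) = 0 + Z*(536/14679) = 0 + 536*Z/14679 = 536*Z/14679)
n(F(34)) - P(730) = (-10 + (-21)**2) - 536*730/14679 = (-10 + 441) - 1*391280/14679 = 431 - 391280/14679 = 5935369/14679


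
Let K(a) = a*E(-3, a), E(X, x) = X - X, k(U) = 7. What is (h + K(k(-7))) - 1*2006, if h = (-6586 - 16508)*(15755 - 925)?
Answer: -342486026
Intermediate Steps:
h = -342484020 (h = -23094*14830 = -342484020)
E(X, x) = 0
K(a) = 0 (K(a) = a*0 = 0)
(h + K(k(-7))) - 1*2006 = (-342484020 + 0) - 1*2006 = -342484020 - 2006 = -342486026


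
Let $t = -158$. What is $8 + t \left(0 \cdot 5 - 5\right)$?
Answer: $798$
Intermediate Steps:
$8 + t \left(0 \cdot 5 - 5\right) = 8 - 158 \left(0 \cdot 5 - 5\right) = 8 - 158 \left(0 - 5\right) = 8 - -790 = 8 + 790 = 798$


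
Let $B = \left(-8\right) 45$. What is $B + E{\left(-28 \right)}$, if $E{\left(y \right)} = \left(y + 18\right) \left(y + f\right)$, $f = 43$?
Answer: $-510$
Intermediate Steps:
$B = -360$
$E{\left(y \right)} = \left(18 + y\right) \left(43 + y\right)$ ($E{\left(y \right)} = \left(y + 18\right) \left(y + 43\right) = \left(18 + y\right) \left(43 + y\right)$)
$B + E{\left(-28 \right)} = -360 + \left(774 + \left(-28\right)^{2} + 61 \left(-28\right)\right) = -360 + \left(774 + 784 - 1708\right) = -360 - 150 = -510$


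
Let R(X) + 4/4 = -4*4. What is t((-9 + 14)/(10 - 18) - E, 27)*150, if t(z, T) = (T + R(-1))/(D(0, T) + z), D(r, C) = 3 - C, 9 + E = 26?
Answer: -4000/111 ≈ -36.036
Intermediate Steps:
R(X) = -17 (R(X) = -1 - 4*4 = -1 - 16 = -17)
E = 17 (E = -9 + 26 = 17)
t(z, T) = (-17 + T)/(3 + z - T) (t(z, T) = (T - 17)/((3 - T) + z) = (-17 + T)/(3 + z - T))
t((-9 + 14)/(10 - 18) - E, 27)*150 = ((-17 + 27)/(3 + ((-9 + 14)/(10 - 18) - 1*17) - 1*27))*150 = (10/(3 + (5/(-8) - 17) - 27))*150 = (10/(3 + (5*(-1/8) - 17) - 27))*150 = (10/(3 + (-5/8 - 17) - 27))*150 = (10/(3 - 141/8 - 27))*150 = (10/(-333/8))*150 = -8/333*10*150 = -80/333*150 = -4000/111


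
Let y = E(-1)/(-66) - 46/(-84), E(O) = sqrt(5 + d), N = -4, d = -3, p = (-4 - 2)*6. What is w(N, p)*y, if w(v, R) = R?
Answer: -138/7 + 6*sqrt(2)/11 ≈ -18.943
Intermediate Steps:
p = -36 (p = -6*6 = -36)
E(O) = sqrt(2) (E(O) = sqrt(5 - 3) = sqrt(2))
y = 23/42 - sqrt(2)/66 (y = sqrt(2)/(-66) - 46/(-84) = sqrt(2)*(-1/66) - 46*(-1/84) = -sqrt(2)/66 + 23/42 = 23/42 - sqrt(2)/66 ≈ 0.52619)
w(N, p)*y = -36*(23/42 - sqrt(2)/66) = -138/7 + 6*sqrt(2)/11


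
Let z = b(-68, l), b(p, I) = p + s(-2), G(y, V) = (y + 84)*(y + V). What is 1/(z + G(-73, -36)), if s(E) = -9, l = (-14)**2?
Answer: -1/1276 ≈ -0.00078370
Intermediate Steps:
l = 196
G(y, V) = (84 + y)*(V + y)
b(p, I) = -9 + p (b(p, I) = p - 9 = -9 + p)
z = -77 (z = -9 - 68 = -77)
1/(z + G(-73, -36)) = 1/(-77 + ((-73)**2 + 84*(-36) + 84*(-73) - 36*(-73))) = 1/(-77 + (5329 - 3024 - 6132 + 2628)) = 1/(-77 - 1199) = 1/(-1276) = -1/1276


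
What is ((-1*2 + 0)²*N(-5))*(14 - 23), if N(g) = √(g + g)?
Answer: -36*I*√10 ≈ -113.84*I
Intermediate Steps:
N(g) = √2*√g (N(g) = √(2*g) = √2*√g)
((-1*2 + 0)²*N(-5))*(14 - 23) = ((-1*2 + 0)²*(√2*√(-5)))*(14 - 23) = ((-2 + 0)²*(√2*(I*√5)))*(-9) = ((-2)²*(I*√10))*(-9) = (4*(I*√10))*(-9) = (4*I*√10)*(-9) = -36*I*√10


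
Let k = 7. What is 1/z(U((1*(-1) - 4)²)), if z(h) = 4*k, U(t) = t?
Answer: 1/28 ≈ 0.035714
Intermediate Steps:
z(h) = 28 (z(h) = 4*7 = 28)
1/z(U((1*(-1) - 4)²)) = 1/28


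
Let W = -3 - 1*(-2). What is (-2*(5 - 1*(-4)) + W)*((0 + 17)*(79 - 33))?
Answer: -14858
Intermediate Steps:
W = -1 (W = -3 + 2 = -1)
(-2*(5 - 1*(-4)) + W)*((0 + 17)*(79 - 33)) = (-2*(5 - 1*(-4)) - 1)*((0 + 17)*(79 - 33)) = (-2*(5 + 4) - 1)*(17*46) = (-2*9 - 1)*782 = (-18 - 1)*782 = -19*782 = -14858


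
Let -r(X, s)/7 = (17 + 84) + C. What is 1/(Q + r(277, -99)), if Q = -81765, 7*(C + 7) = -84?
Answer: -1/82339 ≈ -1.2145e-5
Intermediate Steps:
C = -19 (C = -7 + (⅐)*(-84) = -7 - 12 = -19)
r(X, s) = -574 (r(X, s) = -7*((17 + 84) - 19) = -7*(101 - 19) = -7*82 = -574)
1/(Q + r(277, -99)) = 1/(-81765 - 574) = 1/(-82339) = -1/82339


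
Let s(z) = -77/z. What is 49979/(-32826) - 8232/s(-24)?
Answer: -927030793/361086 ≈ -2567.3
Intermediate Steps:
49979/(-32826) - 8232/s(-24) = 49979/(-32826) - 8232/((-77/(-24))) = 49979*(-1/32826) - 8232/((-77*(-1/24))) = -49979/32826 - 8232/77/24 = -49979/32826 - 8232*24/77 = -49979/32826 - 28224/11 = -927030793/361086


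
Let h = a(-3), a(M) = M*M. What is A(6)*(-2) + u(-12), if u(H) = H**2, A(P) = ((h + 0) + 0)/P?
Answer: 141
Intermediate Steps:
a(M) = M**2
h = 9 (h = (-3)**2 = 9)
A(P) = 9/P (A(P) = ((9 + 0) + 0)/P = (9 + 0)/P = 9/P)
A(6)*(-2) + u(-12) = (9/6)*(-2) + (-12)**2 = (9*(1/6))*(-2) + 144 = (3/2)*(-2) + 144 = -3 + 144 = 141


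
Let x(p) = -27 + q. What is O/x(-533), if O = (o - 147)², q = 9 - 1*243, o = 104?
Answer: -1849/261 ≈ -7.0843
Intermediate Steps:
q = -234 (q = 9 - 243 = -234)
x(p) = -261 (x(p) = -27 - 234 = -261)
O = 1849 (O = (104 - 147)² = (-43)² = 1849)
O/x(-533) = 1849/(-261) = 1849*(-1/261) = -1849/261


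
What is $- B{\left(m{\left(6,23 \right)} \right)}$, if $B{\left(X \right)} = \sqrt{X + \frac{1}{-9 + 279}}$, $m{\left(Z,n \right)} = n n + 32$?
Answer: $- \frac{\sqrt{4544130}}{90} \approx -23.686$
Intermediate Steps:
$m{\left(Z,n \right)} = 32 + n^{2}$ ($m{\left(Z,n \right)} = n^{2} + 32 = 32 + n^{2}$)
$B{\left(X \right)} = \sqrt{\frac{1}{270} + X}$ ($B{\left(X \right)} = \sqrt{X + \frac{1}{270}} = \sqrt{\frac{1}{270} + X}$)
$- B{\left(m{\left(6,23 \right)} \right)} = - \frac{\sqrt{30 + 8100 \left(32 + 23^{2}\right)}}{90} = - \frac{\sqrt{30 + 8100 \left(32 + 529\right)}}{90} = - \frac{\sqrt{30 + 8100 \cdot 561}}{90} = - \frac{\sqrt{30 + 4544100}}{90} = - \frac{\sqrt{4544130}}{90}$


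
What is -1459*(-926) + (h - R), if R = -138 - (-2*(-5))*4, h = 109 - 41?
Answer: 1351280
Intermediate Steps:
h = 68
R = -178 (R = -138 - 10*4 = -138 - 1*40 = -138 - 40 = -178)
-1459*(-926) + (h - R) = -1459*(-926) + (68 - 1*(-178)) = 1351034 + (68 + 178) = 1351034 + 246 = 1351280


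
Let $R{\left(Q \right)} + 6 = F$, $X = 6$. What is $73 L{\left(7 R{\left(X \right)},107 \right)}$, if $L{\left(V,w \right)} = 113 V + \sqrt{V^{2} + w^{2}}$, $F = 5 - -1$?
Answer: $7811$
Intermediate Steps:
$F = 6$ ($F = 5 + 1 = 6$)
$R{\left(Q \right)} = 0$ ($R{\left(Q \right)} = -6 + 6 = 0$)
$L{\left(V,w \right)} = \sqrt{V^{2} + w^{2}} + 113 V$
$73 L{\left(7 R{\left(X \right)},107 \right)} = 73 \left(\sqrt{\left(7 \cdot 0\right)^{2} + 107^{2}} + 113 \cdot 7 \cdot 0\right) = 73 \left(\sqrt{0^{2} + 11449} + 113 \cdot 0\right) = 73 \left(\sqrt{0 + 11449} + 0\right) = 73 \left(\sqrt{11449} + 0\right) = 73 \left(107 + 0\right) = 73 \cdot 107 = 7811$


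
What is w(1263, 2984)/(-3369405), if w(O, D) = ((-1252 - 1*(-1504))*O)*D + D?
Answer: -949738568/3369405 ≈ -281.87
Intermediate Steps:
w(O, D) = D + 252*D*O (w(O, D) = ((-1252 + 1504)*O)*D + D = (252*O)*D + D = 252*D*O + D = D + 252*D*O)
w(1263, 2984)/(-3369405) = (2984*(1 + 252*1263))/(-3369405) = (2984*(1 + 318276))*(-1/3369405) = (2984*318277)*(-1/3369405) = 949738568*(-1/3369405) = -949738568/3369405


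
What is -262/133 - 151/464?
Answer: -141651/61712 ≈ -2.2954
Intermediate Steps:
-262/133 - 151/464 = -141651/61712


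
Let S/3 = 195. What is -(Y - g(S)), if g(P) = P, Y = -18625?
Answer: 19210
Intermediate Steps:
S = 585 (S = 3*195 = 585)
-(Y - g(S)) = -(-18625 - 1*585) = -(-18625 - 585) = -1*(-19210) = 19210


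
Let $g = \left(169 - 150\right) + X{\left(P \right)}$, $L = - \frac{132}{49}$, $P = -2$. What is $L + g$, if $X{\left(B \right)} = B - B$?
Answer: $\frac{799}{49} \approx 16.306$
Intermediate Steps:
$X{\left(B \right)} = 0$
$L = - \frac{132}{49}$ ($L = \left(-132\right) \frac{1}{49} = - \frac{132}{49} \approx -2.6939$)
$g = 19$ ($g = \left(169 - 150\right) + 0 = 19 + 0 = 19$)
$L + g = - \frac{132}{49} + 19 = \frac{799}{49}$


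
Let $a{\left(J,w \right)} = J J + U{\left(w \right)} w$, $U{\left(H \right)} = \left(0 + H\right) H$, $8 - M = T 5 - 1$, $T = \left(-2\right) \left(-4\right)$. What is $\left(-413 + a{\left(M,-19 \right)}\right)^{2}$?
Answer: $39828721$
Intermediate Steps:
$T = 8$
$M = -31$ ($M = 8 - \left(8 \cdot 5 - 1\right) = 8 - \left(40 - 1\right) = 8 - 39 = -31$)
$U{\left(H \right)} = H^{2}$ ($U{\left(H \right)} = H H = H^{2}$)
$a{\left(J,w \right)} = J^{2} + w^{3}$ ($a{\left(J,w \right)} = J J + w^{2} w = J^{2} + w^{3}$)
$\left(-413 + a{\left(M,-19 \right)}\right)^{2} = \left(-413 + \left(\left(-31\right)^{2} + \left(-19\right)^{3}\right)\right)^{2} = \left(-413 + \left(961 - 6859\right)\right)^{2} = \left(-413 - 5898\right)^{2} = \left(-6311\right)^{2} = 39828721$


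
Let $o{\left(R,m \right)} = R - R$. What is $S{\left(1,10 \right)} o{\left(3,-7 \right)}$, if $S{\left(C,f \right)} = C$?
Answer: $0$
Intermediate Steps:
$o{\left(R,m \right)} = 0$
$S{\left(1,10 \right)} o{\left(3,-7 \right)} = 1 \cdot 0 = 0$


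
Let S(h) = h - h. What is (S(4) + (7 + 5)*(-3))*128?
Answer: -4608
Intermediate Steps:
S(h) = 0
(S(4) + (7 + 5)*(-3))*128 = (0 + (7 + 5)*(-3))*128 = (0 + 12*(-3))*128 = (0 - 36)*128 = -36*128 = -4608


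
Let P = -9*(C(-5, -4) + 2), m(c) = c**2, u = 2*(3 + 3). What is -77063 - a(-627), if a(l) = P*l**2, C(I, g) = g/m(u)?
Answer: 27603907/4 ≈ 6.9010e+6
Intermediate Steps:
u = 12 (u = 2*6 = 12)
C(I, g) = g/144 (C(I, g) = g/(12**2) = g/144)
P = -71/4 (P = -9*((1/144)*(-4) + 2) = -9*(-1/36 + 2) = -9*71/36 = -71/4 ≈ -17.750)
a(l) = -71*l**2/4
-77063 - a(-627) = -77063 - (-71)*(-627)**2/4 = -77063 - (-71)*393129/4 = -77063 - 1*(-27912159/4) = -77063 + 27912159/4 = 27603907/4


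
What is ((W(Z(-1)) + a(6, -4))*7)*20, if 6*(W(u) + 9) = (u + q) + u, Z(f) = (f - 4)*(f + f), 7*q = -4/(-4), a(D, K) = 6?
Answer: 50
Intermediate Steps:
q = ⅐ (q = (-4/(-4))/7 = (-4*(-¼))/7 = (⅐)*1 = ⅐ ≈ 0.14286)
Z(f) = 2*f*(-4 + f) (Z(f) = (-4 + f)*(2*f) = 2*f*(-4 + f))
W(u) = -377/42 + u/3 (W(u) = -9 + ((u + ⅐) + u)/6 = -9 + ((⅐ + u) + u)/6 = -9 + (⅐ + 2*u)/6 = -9 + (1/42 + u/3) = -377/42 + u/3)
((W(Z(-1)) + a(6, -4))*7)*20 = (((-377/42 + (2*(-1)*(-4 - 1))/3) + 6)*7)*20 = (((-377/42 + (2*(-1)*(-5))/3) + 6)*7)*20 = (((-377/42 + (⅓)*10) + 6)*7)*20 = (((-377/42 + 10/3) + 6)*7)*20 = ((-79/14 + 6)*7)*20 = ((5/14)*7)*20 = (5/2)*20 = 50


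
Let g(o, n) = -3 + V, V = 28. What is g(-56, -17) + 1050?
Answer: 1075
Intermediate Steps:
g(o, n) = 25 (g(o, n) = -3 + 28 = 25)
g(-56, -17) + 1050 = 25 + 1050 = 1075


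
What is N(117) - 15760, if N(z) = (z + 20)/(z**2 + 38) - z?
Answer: -217943442/13727 ≈ -15877.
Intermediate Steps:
N(z) = -z + (20 + z)/(38 + z**2) (N(z) = (20 + z)/(38 + z**2) - z = -z + (20 + z)/(38 + z**2))
N(117) - 15760 = (20 - 1*117**3 - 37*117)/(38 + 117**2) - 15760 = (20 - 1*1601613 - 4329)/(38 + 13689) - 15760 = (20 - 1601613 - 4329)/13727 - 15760 = (1/13727)*(-1605922) - 15760 = -1605922/13727 - 15760 = -217943442/13727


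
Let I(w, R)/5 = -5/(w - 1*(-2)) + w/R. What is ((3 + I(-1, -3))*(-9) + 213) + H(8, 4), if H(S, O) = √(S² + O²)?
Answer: 396 + 4*√5 ≈ 404.94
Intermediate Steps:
H(S, O) = √(O² + S²)
I(w, R) = -25/(2 + w) + 5*w/R (I(w, R) = 5*(-5/(w - 1*(-2)) + w/R) = 5*(-5/(w + 2) + w/R) = 5*(-5/(2 + w) + w/R) = -25/(2 + w) + 5*w/R)
((3 + I(-1, -3))*(-9) + 213) + H(8, 4) = ((3 + 5*((-1)² - 5*(-3) + 2*(-1))/(-3*(2 - 1)))*(-9) + 213) + √(4² + 8²) = ((3 + 5*(-⅓)*(1 + 15 - 2)/1)*(-9) + 213) + √(16 + 64) = ((3 + 5*(-⅓)*1*14)*(-9) + 213) + √80 = ((3 - 70/3)*(-9) + 213) + 4*√5 = (-61/3*(-9) + 213) + 4*√5 = (183 + 213) + 4*√5 = 396 + 4*√5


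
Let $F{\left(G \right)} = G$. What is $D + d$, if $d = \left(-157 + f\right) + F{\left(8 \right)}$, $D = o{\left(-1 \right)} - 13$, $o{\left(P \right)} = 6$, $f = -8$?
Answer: $-164$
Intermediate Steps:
$D = -7$ ($D = 6 - 13 = -7$)
$d = -157$ ($d = \left(-157 - 8\right) + 8 = -165 + 8 = -157$)
$D + d = -7 - 157 = -164$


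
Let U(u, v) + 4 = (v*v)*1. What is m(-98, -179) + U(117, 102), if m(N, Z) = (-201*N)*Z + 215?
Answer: -3515327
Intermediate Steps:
m(N, Z) = 215 - 201*N*Z (m(N, Z) = -201*N*Z + 215 = 215 - 201*N*Z)
U(u, v) = -4 + v² (U(u, v) = -4 + (v*v)*1 = -4 + v²*1 = -4 + v²)
m(-98, -179) + U(117, 102) = (215 - 201*(-98)*(-179)) + (-4 + 102²) = (215 - 3525942) + (-4 + 10404) = -3525727 + 10400 = -3515327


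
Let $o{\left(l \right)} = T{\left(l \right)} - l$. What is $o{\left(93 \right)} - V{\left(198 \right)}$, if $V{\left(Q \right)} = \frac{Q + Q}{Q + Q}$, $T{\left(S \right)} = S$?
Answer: $-1$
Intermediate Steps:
$V{\left(Q \right)} = 1$ ($V{\left(Q \right)} = \frac{2 Q}{2 Q} = 2 Q \frac{1}{2 Q} = 1$)
$o{\left(l \right)} = 0$ ($o{\left(l \right)} = l - l = 0$)
$o{\left(93 \right)} - V{\left(198 \right)} = 0 - 1 = -1$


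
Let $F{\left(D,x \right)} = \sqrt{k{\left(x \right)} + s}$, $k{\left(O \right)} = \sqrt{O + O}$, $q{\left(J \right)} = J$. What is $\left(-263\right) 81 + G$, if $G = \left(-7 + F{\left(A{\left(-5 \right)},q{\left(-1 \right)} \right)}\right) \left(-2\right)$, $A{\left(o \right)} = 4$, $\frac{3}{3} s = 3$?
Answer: $-21289 - 2 \sqrt{3 + i \sqrt{2}} \approx -21293.0 - 0.79577 i$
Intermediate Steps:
$s = 3$
$k{\left(O \right)} = \sqrt{2} \sqrt{O}$ ($k{\left(O \right)} = \sqrt{2 O} = \sqrt{2} \sqrt{O}$)
$F{\left(D,x \right)} = \sqrt{3 + \sqrt{2} \sqrt{x}}$ ($F{\left(D,x \right)} = \sqrt{\sqrt{2} \sqrt{x} + 3} = \sqrt{3 + \sqrt{2} \sqrt{x}}$)
$G = 14 - 2 \sqrt{3 + i \sqrt{2}}$ ($G = \left(-7 + \sqrt{3 + \sqrt{2} \sqrt{-1}}\right) \left(-2\right) = \left(-7 + \sqrt{3 + \sqrt{2} i}\right) \left(-2\right) = \left(-7 + \sqrt{3 + i \sqrt{2}}\right) \left(-2\right) = 14 - 2 \sqrt{3 + i \sqrt{2}} \approx 10.446 - 0.79577 i$)
$\left(-263\right) 81 + G = \left(-263\right) 81 + \left(14 - 2 \sqrt{3 + i \sqrt{2}}\right) = -21303 + \left(14 - 2 \sqrt{3 + i \sqrt{2}}\right) = -21289 - 2 \sqrt{3 + i \sqrt{2}}$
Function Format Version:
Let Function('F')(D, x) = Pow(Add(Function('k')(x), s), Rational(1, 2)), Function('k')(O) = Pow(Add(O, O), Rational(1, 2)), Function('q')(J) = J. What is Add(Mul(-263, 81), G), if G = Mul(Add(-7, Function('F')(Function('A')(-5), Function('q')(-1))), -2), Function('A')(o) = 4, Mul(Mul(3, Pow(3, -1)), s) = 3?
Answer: Add(-21289, Mul(-2, Pow(Add(3, Mul(I, Pow(2, Rational(1, 2)))), Rational(1, 2)))) ≈ Add(-21293., Mul(-0.79577, I))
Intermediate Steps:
s = 3
Function('k')(O) = Mul(Pow(2, Rational(1, 2)), Pow(O, Rational(1, 2))) (Function('k')(O) = Pow(Mul(2, O), Rational(1, 2)) = Mul(Pow(2, Rational(1, 2)), Pow(O, Rational(1, 2))))
Function('F')(D, x) = Pow(Add(3, Mul(Pow(2, Rational(1, 2)), Pow(x, Rational(1, 2)))), Rational(1, 2)) (Function('F')(D, x) = Pow(Add(Mul(Pow(2, Rational(1, 2)), Pow(x, Rational(1, 2))), 3), Rational(1, 2)) = Pow(Add(3, Mul(Pow(2, Rational(1, 2)), Pow(x, Rational(1, 2)))), Rational(1, 2)))
G = Add(14, Mul(-2, Pow(Add(3, Mul(I, Pow(2, Rational(1, 2)))), Rational(1, 2)))) (G = Mul(Add(-7, Pow(Add(3, Mul(Pow(2, Rational(1, 2)), Pow(-1, Rational(1, 2)))), Rational(1, 2))), -2) = Mul(Add(-7, Pow(Add(3, Mul(Pow(2, Rational(1, 2)), I)), Rational(1, 2))), -2) = Mul(Add(-7, Pow(Add(3, Mul(I, Pow(2, Rational(1, 2)))), Rational(1, 2))), -2) = Add(14, Mul(-2, Pow(Add(3, Mul(I, Pow(2, Rational(1, 2)))), Rational(1, 2)))) ≈ Add(10.446, Mul(-0.79577, I)))
Add(Mul(-263, 81), G) = Add(Mul(-263, 81), Add(14, Mul(-2, Pow(Add(3, Mul(I, Pow(2, Rational(1, 2)))), Rational(1, 2))))) = Add(-21303, Add(14, Mul(-2, Pow(Add(3, Mul(I, Pow(2, Rational(1, 2)))), Rational(1, 2))))) = Add(-21289, Mul(-2, Pow(Add(3, Mul(I, Pow(2, Rational(1, 2)))), Rational(1, 2))))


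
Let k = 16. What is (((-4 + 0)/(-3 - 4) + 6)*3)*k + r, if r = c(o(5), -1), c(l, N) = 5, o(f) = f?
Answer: 2243/7 ≈ 320.43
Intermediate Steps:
r = 5
(((-4 + 0)/(-3 - 4) + 6)*3)*k + r = (((-4 + 0)/(-3 - 4) + 6)*3)*16 + 5 = ((-4/(-7) + 6)*3)*16 + 5 = ((-4*(-⅐) + 6)*3)*16 + 5 = ((4/7 + 6)*3)*16 + 5 = ((46/7)*3)*16 + 5 = (138/7)*16 + 5 = 2208/7 + 5 = 2243/7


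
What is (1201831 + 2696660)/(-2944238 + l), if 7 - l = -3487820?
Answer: 3898491/543589 ≈ 7.1718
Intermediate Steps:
l = 3487827 (l = 7 - 1*(-3487820) = 7 + 3487820 = 3487827)
(1201831 + 2696660)/(-2944238 + l) = (1201831 + 2696660)/(-2944238 + 3487827) = 3898491/543589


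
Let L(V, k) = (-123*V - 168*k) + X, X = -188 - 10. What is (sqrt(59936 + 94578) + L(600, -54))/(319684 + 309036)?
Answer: -32463/314360 + sqrt(154514)/628720 ≈ -0.10264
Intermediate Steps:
X = -198
L(V, k) = -198 - 168*k - 123*V (L(V, k) = (-123*V - 168*k) - 198 = (-168*k - 123*V) - 198 = -198 - 168*k - 123*V)
(sqrt(59936 + 94578) + L(600, -54))/(319684 + 309036) = (sqrt(59936 + 94578) + (-198 - 168*(-54) - 123*600))/(319684 + 309036) = (sqrt(154514) + (-198 + 9072 - 73800))/628720 = (sqrt(154514) - 64926)*(1/628720) = (-64926 + sqrt(154514))*(1/628720) = -32463/314360 + sqrt(154514)/628720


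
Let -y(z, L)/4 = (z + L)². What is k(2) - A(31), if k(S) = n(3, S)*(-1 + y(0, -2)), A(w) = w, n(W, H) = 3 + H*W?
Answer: -184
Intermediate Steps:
y(z, L) = -4*(L + z)² (y(z, L) = -4*(z + L)² = -4*(L + z)²)
k(S) = -51 - 51*S (k(S) = (3 + S*3)*(-1 - 4*(-2 + 0)²) = (3 + 3*S)*(-1 - 4*(-2)²) = (3 + 3*S)*(-1 - 4*4) = (3 + 3*S)*(-1 - 16) = (3 + 3*S)*(-17) = -51 - 51*S)
k(2) - A(31) = (-51 - 51*2) - 1*31 = (-51 - 102) - 31 = -153 - 31 = -184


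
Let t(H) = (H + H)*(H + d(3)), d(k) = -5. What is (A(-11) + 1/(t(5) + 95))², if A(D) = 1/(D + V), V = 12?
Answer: 9216/9025 ≈ 1.0212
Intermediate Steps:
t(H) = 2*H*(-5 + H) (t(H) = (H + H)*(H - 5) = (2*H)*(-5 + H) = 2*H*(-5 + H))
A(D) = 1/(12 + D) (A(D) = 1/(D + 12) = 1/(12 + D))
(A(-11) + 1/(t(5) + 95))² = (1/(12 - 11) + 1/(2*5*(-5 + 5) + 95))² = (1/1 + 1/(2*5*0 + 95))² = (1 + 1/(0 + 95))² = (1 + 1/95)² = (96/95)² = 9216/9025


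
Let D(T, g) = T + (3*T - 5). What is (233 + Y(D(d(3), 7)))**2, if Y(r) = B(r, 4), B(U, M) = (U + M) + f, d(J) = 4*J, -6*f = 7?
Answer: 2798929/36 ≈ 77748.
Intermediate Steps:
f = -7/6 (f = -1/6*7 = -7/6 ≈ -1.1667)
B(U, M) = -7/6 + M + U (B(U, M) = (U + M) - 7/6 = (M + U) - 7/6 = -7/6 + M + U)
D(T, g) = -5 + 4*T (D(T, g) = T + (-5 + 3*T) = -5 + 4*T)
Y(r) = 17/6 + r (Y(r) = -7/6 + 4 + r = 17/6 + r)
(233 + Y(D(d(3), 7)))**2 = (233 + (17/6 + (-5 + 4*(4*3))))**2 = (233 + (17/6 + (-5 + 4*12)))**2 = (233 + (17/6 + (-5 + 48)))**2 = (233 + (17/6 + 43))**2 = (233 + 275/6)**2 = (1673/6)**2 = 2798929/36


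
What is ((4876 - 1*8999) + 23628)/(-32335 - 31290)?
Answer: -3901/12725 ≈ -0.30656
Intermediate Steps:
((4876 - 1*8999) + 23628)/(-32335 - 31290) = ((4876 - 8999) + 23628)/(-63625) = (-4123 + 23628)*(-1/63625) = 19505*(-1/63625) = -3901/12725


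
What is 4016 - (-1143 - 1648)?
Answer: 6807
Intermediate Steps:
4016 - (-1143 - 1648) = 4016 - 1*(-2791) = 4016 + 2791 = 6807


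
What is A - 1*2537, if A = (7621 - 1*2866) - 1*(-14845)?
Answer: 17063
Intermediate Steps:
A = 19600 (A = (7621 - 2866) + 14845 = 4755 + 14845 = 19600)
A - 1*2537 = 19600 - 1*2537 = 19600 - 2537 = 17063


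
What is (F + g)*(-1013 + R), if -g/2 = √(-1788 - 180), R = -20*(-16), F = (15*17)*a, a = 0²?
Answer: 5544*I*√123 ≈ 61486.0*I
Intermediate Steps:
a = 0
F = 0 (F = (15*17)*0 = 255*0 = 0)
R = 320
g = -8*I*√123 (g = -2*√(-1788 - 180) = -8*I*√123 ≈ -88.724*I)
(F + g)*(-1013 + R) = (0 - 8*I*√123)*(-1013 + 320) = -8*I*√123*(-693) = 5544*I*√123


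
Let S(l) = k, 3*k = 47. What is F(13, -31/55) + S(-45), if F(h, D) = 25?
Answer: 122/3 ≈ 40.667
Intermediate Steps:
k = 47/3 (k = (1/3)*47 = 47/3 ≈ 15.667)
S(l) = 47/3
F(13, -31/55) + S(-45) = 25 + 47/3 = 122/3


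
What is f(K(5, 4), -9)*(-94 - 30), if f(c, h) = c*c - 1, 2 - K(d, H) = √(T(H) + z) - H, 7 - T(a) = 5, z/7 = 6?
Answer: -9796 + 2976*√11 ≈ 74.275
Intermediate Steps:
z = 42 (z = 7*6 = 42)
T(a) = 2 (T(a) = 7 - 1*5 = 7 - 5 = 2)
K(d, H) = 2 + H - 2*√11 (K(d, H) = 2 - (√(2 + 42) - H) = 2 - (√44 - H) = 2 - (2*√11 - H) = 2 - (-H + 2*√11) = 2 + (H - 2*√11) = 2 + H - 2*√11)
f(c, h) = -1 + c² (f(c, h) = c² - 1 = -1 + c²)
f(K(5, 4), -9)*(-94 - 30) = (-1 + (2 + 4 - 2*√11)²)*(-94 - 30) = (-1 + (6 - 2*√11)²)*(-124) = 124 - 124*(6 - 2*√11)²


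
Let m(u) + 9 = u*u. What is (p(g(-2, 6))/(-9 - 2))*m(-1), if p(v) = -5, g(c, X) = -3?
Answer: -40/11 ≈ -3.6364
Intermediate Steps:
m(u) = -9 + u² (m(u) = -9 + u*u = -9 + u²)
(p(g(-2, 6))/(-9 - 2))*m(-1) = (-5/(-9 - 2))*(-9 + (-1)²) = (-5/(-11))*(-9 + 1) = -1/11*(-5)*(-8) = (5/11)*(-8) = -40/11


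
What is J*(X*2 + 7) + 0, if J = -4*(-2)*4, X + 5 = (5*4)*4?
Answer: 5024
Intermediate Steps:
X = 75 (X = -5 + (5*4)*4 = -5 + 20*4 = -5 + 80 = 75)
J = 32 (J = 8*4 = 32)
J*(X*2 + 7) + 0 = 32*(75*2 + 7) + 0 = 32*(150 + 7) + 0 = 32*157 + 0 = 5024 + 0 = 5024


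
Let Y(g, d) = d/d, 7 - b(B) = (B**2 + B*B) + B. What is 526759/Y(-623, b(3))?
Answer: 526759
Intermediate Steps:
b(B) = 7 - B - 2*B**2 (b(B) = 7 - ((B**2 + B*B) + B) = 7 - ((B**2 + B**2) + B) = 7 - (2*B**2 + B) = 7 - (B + 2*B**2) = 7 + (-B - 2*B**2) = 7 - B - 2*B**2)
Y(g, d) = 1
526759/Y(-623, b(3)) = 526759/1 = 526759*1 = 526759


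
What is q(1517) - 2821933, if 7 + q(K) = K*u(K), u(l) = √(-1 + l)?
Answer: -2821940 + 3034*√379 ≈ -2.7629e+6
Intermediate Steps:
q(K) = -7 + K*√(-1 + K)
q(1517) - 2821933 = (-7 + 1517*√(-1 + 1517)) - 2821933 = (-7 + 1517*√1516) - 2821933 = (-7 + 1517*(2*√379)) - 2821933 = (-7 + 3034*√379) - 2821933 = -2821940 + 3034*√379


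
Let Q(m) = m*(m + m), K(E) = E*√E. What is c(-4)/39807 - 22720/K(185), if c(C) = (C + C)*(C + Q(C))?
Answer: -224/39807 - 4544*√185/6845 ≈ -9.0349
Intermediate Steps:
K(E) = E^(3/2)
Q(m) = 2*m² (Q(m) = m*(2*m) = 2*m²)
c(C) = 2*C*(C + 2*C²) (c(C) = (C + C)*(C + 2*C²) = (2*C)*(C + 2*C²) = 2*C*(C + 2*C²))
c(-4)/39807 - 22720/K(185) = ((-4)²*(2 + 4*(-4)))/39807 - 22720*√185/34225 = (16*(2 - 16))*(1/39807) - 22720*√185/34225 = (16*(-14))*(1/39807) - 4544*√185/6845 = -224*1/39807 - 4544*√185/6845 = -224/39807 - 4544*√185/6845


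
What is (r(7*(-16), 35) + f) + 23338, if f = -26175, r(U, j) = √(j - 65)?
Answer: -2837 + I*√30 ≈ -2837.0 + 5.4772*I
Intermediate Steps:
r(U, j) = √(-65 + j)
(r(7*(-16), 35) + f) + 23338 = (√(-65 + 35) - 26175) + 23338 = (√(-30) - 26175) + 23338 = (I*√30 - 26175) + 23338 = (-26175 + I*√30) + 23338 = -2837 + I*√30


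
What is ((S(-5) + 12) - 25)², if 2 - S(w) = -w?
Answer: 256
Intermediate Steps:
S(w) = 2 + w (S(w) = 2 - (-1)*w = 2 + w)
((S(-5) + 12) - 25)² = (((2 - 5) + 12) - 25)² = ((-3 + 12) - 25)² = (9 - 25)² = (-16)² = 256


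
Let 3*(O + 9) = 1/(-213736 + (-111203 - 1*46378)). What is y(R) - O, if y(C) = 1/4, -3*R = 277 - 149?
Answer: 41216191/4455804 ≈ 9.2500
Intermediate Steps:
R = -128/3 (R = -(277 - 149)/3 = -⅓*128 = -128/3 ≈ -42.667)
O = -10025560/1113951 (O = -9 + 1/(3*(-213736 + (-111203 - 1*46378))) = -9 + 1/(3*(-213736 + (-111203 - 46378))) = -9 + 1/(3*(-213736 - 157581)) = -9 + (⅓)/(-371317) = -9 + (⅓)*(-1/371317) = -9 - 1/1113951 = -10025560/1113951 ≈ -9.0000)
y(C) = ¼
y(R) - O = ¼ - 1*(-10025560/1113951) = ¼ + 10025560/1113951 = 41216191/4455804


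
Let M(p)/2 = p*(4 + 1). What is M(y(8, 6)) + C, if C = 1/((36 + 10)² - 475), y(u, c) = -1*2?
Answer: -32819/1641 ≈ -19.999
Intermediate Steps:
y(u, c) = -2
C = 1/1641 (C = 1/(46² - 475) = 1/(2116 - 475) = 1/1641 ≈ 0.00060938)
M(p) = 10*p (M(p) = 2*(p*(4 + 1)) = 2*(p*5) = 2*(5*p) = 10*p)
M(y(8, 6)) + C = 10*(-2) + 1/1641 = -20 + 1/1641 = -32819/1641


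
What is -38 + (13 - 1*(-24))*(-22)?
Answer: -852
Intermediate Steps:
-38 + (13 - 1*(-24))*(-22) = -38 + (13 + 24)*(-22) = -38 + 37*(-22) = -38 - 814 = -852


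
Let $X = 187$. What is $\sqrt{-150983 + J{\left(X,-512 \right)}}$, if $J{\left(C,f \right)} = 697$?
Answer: $i \sqrt{150286} \approx 387.67 i$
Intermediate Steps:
$\sqrt{-150983 + J{\left(X,-512 \right)}} = \sqrt{-150983 + 697} = \sqrt{-150286} = i \sqrt{150286}$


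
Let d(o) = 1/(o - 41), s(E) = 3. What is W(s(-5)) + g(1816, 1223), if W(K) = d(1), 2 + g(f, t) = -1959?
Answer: -78441/40 ≈ -1961.0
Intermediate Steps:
g(f, t) = -1961 (g(f, t) = -2 - 1959 = -1961)
d(o) = 1/(-41 + o)
W(K) = -1/40 (W(K) = 1/(-41 + 1) = 1/(-40) = -1/40)
W(s(-5)) + g(1816, 1223) = -1/40 - 1961 = -78441/40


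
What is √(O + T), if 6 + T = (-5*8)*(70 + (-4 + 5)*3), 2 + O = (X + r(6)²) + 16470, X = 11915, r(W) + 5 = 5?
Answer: √25457 ≈ 159.55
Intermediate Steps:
r(W) = 0 (r(W) = -5 + 5 = 0)
O = 28383 (O = -2 + ((11915 + 0²) + 16470) = -2 + ((11915 + 0) + 16470) = -2 + (11915 + 16470) = -2 + 28385 = 28383)
T = -2926 (T = -6 + (-5*8)*(70 + (-4 + 5)*3) = -6 - 40*(70 + 1*3) = -6 - 40*(70 + 3) = -6 - 40*73 = -6 - 2920 = -2926)
√(O + T) = √(28383 - 2926) = √25457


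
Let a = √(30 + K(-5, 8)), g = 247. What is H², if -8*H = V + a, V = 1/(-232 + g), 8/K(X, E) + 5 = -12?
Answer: 112967/244800 + √8534/8160 ≈ 0.47279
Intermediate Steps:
K(X, E) = -8/17 (K(X, E) = 8/(-5 - 12) = 8/(-17) = 8*(-1/17) = -8/17)
a = √8534/17 (a = √(30 - 8/17) = √(502/17) = √8534/17 ≈ 5.4341)
V = 1/15 (V = 1/(-232 + 247) = 1/15 ≈ 0.066667)
H = -1/120 - √8534/136 (H = -(1/15 + √8534/17)/8 = -1/120 - √8534/136 ≈ -0.68760)
H² = (-1/120 - √8534/136)²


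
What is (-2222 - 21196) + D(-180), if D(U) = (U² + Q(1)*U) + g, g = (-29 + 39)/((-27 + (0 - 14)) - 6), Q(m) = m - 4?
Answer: 447524/47 ≈ 9521.8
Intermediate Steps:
Q(m) = -4 + m
g = -10/47 (g = 10/((-27 - 14) - 6) = 10/(-41 - 6) = 10/(-47) = 10*(-1/47) = -10/47 ≈ -0.21277)
D(U) = -10/47 + U² - 3*U (D(U) = (U² + (-4 + 1)*U) - 10/47 = (U² - 3*U) - 10/47 = -10/47 + U² - 3*U)
(-2222 - 21196) + D(-180) = (-2222 - 21196) + (-10/47 + (-180)² - 3*(-180)) = -23418 + (-10/47 + 32400 + 540) = -23418 + 1548170/47 = 447524/47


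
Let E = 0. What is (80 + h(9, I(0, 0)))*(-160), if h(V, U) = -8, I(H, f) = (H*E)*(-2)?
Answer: -11520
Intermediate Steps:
I(H, f) = 0 (I(H, f) = (H*0)*(-2) = 0*(-2) = 0)
(80 + h(9, I(0, 0)))*(-160) = (80 - 8)*(-160) = 72*(-160) = -11520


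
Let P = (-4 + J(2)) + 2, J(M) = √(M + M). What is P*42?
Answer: 0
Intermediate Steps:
J(M) = √2*√M (J(M) = √(2*M) = √2*√M)
P = 0 (P = (-4 + √2*√2) + 2 = (-4 + 2) + 2 = -2 + 2 = 0)
P*42 = 0*42 = 0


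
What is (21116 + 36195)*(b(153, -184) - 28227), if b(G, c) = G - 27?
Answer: -1610496411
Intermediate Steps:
b(G, c) = -27 + G
(21116 + 36195)*(b(153, -184) - 28227) = (21116 + 36195)*((-27 + 153) - 28227) = 57311*(126 - 28227) = 57311*(-28101) = -1610496411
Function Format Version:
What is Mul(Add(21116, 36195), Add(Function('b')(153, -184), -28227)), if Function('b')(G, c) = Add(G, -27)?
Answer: -1610496411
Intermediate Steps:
Function('b')(G, c) = Add(-27, G)
Mul(Add(21116, 36195), Add(Function('b')(153, -184), -28227)) = Mul(Add(21116, 36195), Add(Add(-27, 153), -28227)) = Mul(57311, Add(126, -28227)) = Mul(57311, -28101) = -1610496411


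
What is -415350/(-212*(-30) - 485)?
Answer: -16614/235 ≈ -70.698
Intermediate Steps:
-415350/(-212*(-30) - 485) = -415350/(6360 - 485) = -415350/5875 = -415350*1/5875 = -16614/235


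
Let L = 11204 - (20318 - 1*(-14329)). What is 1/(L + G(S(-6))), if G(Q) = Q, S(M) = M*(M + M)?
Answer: -1/23371 ≈ -4.2788e-5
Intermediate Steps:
S(M) = 2*M**2 (S(M) = M*(2*M) = 2*M**2)
L = -23443 (L = 11204 - (20318 + 14329) = 11204 - 1*34647 = 11204 - 34647 = -23443)
1/(L + G(S(-6))) = 1/(-23443 + 2*(-6)**2) = 1/(-23443 + 2*36) = 1/(-23443 + 72) = 1/(-23371) = -1/23371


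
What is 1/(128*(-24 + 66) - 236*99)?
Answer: -1/17988 ≈ -5.5593e-5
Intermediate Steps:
1/(128*(-24 + 66) - 236*99) = 1/(128*42 - 23364) = 1/(5376 - 23364) = 1/(-17988) = -1/17988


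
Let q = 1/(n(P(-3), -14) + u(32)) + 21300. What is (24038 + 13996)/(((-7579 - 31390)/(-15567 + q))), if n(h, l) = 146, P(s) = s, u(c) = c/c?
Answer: -10684409856/1909481 ≈ -5595.5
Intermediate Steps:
u(c) = 1
q = 3131101/147 (q = 1/(146 + 1) + 21300 = 1/147 + 21300 = 3131101/147 ≈ 21300.)
(24038 + 13996)/(((-7579 - 31390)/(-15567 + q))) = (24038 + 13996)/(((-7579 - 31390)/(-15567 + 3131101/147))) = 38034/((-38969/842752/147)) = 38034/((-38969*147/842752)) = 38034/(-5728443/842752) = 38034*(-842752/5728443) = -10684409856/1909481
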